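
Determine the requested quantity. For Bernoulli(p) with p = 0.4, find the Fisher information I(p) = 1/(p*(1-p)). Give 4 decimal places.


For Bernoulli(p), Fisher information is I(p) = 1/(p*(1-p)).
p = 0.4, 1-p = 0.6.
p*(1-p) = 0.24.
I(p) = 1/0.24 = 4.1667

4.1667


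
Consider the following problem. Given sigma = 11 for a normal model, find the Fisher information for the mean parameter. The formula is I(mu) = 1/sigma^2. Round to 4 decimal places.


The Fisher information for the mean of a normal distribution is I(mu) = 1/sigma^2.
sigma = 11, so sigma^2 = 121.
I(mu) = 1/121 = 0.0083

0.0083


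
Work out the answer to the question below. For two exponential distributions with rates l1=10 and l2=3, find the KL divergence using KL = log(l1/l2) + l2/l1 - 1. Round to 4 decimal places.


KL divergence for exponential family:
KL = log(l1/l2) + l2/l1 - 1.
log(10/3) = 1.203973.
3/10 = 0.3.
KL = 1.203973 + 0.3 - 1 = 0.5040

0.5040


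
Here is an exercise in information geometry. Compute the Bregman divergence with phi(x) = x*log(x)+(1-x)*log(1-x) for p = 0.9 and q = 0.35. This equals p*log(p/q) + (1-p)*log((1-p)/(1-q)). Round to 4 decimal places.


Bregman divergence with negative entropy generator:
D = p*log(p/q) + (1-p)*log((1-p)/(1-q)).
p = 0.9, q = 0.35.
p*log(p/q) = 0.9*log(0.9/0.35) = 0.850015.
(1-p)*log((1-p)/(1-q)) = 0.1*log(0.1/0.65) = -0.18718.
D = 0.850015 + -0.18718 = 0.6628

0.6628


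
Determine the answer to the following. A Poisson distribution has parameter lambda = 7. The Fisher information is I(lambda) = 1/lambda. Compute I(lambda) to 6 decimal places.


Fisher information for Poisson: I(lambda) = 1/lambda.
lambda = 7.
I(lambda) = 1/7 = 0.142857

0.142857


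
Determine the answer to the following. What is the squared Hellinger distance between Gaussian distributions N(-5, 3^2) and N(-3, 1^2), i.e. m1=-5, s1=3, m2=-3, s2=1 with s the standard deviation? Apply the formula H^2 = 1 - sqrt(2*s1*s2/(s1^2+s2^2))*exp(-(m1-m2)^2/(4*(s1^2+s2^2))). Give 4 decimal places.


Squared Hellinger distance for Gaussians:
H^2 = 1 - sqrt(2*s1*s2/(s1^2+s2^2)) * exp(-(m1-m2)^2/(4*(s1^2+s2^2))).
s1^2 = 9, s2^2 = 1, s1^2+s2^2 = 10.
sqrt(2*3*1/(10)) = 0.774597.
(m1-m2)^2 = (-2)^2 = 4.
exp(-4/(4*10)) = exp(-0.1) = 0.904837.
H^2 = 1 - 0.774597*0.904837 = 0.2991

0.2991


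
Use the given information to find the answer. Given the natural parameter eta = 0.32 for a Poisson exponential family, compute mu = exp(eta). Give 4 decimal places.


Expectation parameter for Poisson exponential family:
mu = exp(eta).
eta = 0.32.
mu = exp(0.32) = 1.3771

1.3771


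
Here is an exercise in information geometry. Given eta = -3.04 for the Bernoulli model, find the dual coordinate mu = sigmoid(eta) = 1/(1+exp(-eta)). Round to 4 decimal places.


Dual coordinate (expectation parameter) for Bernoulli:
mu = 1/(1+exp(-eta)).
eta = -3.04.
exp(-eta) = exp(3.04) = 20.905243.
mu = 1/(1+20.905243) = 0.0457

0.0457


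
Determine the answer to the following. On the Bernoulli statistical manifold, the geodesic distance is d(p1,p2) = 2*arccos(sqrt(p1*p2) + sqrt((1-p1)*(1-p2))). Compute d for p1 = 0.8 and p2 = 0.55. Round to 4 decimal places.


Geodesic distance on Bernoulli manifold:
d(p1,p2) = 2*arccos(sqrt(p1*p2) + sqrt((1-p1)*(1-p2))).
sqrt(p1*p2) = sqrt(0.8*0.55) = 0.663325.
sqrt((1-p1)*(1-p2)) = sqrt(0.2*0.45) = 0.3.
arg = 0.663325 + 0.3 = 0.963325.
d = 2*arccos(0.963325) = 0.5433

0.5433


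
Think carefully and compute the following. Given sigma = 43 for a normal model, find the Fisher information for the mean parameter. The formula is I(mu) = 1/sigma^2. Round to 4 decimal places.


The Fisher information for the mean of a normal distribution is I(mu) = 1/sigma^2.
sigma = 43, so sigma^2 = 1849.
I(mu) = 1/1849 = 0.0005

0.0005


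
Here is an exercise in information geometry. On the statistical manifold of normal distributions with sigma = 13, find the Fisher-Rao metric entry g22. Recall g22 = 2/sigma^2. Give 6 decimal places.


For the 2-parameter normal family, the Fisher metric has:
  g11 = 1/sigma^2, g22 = 2/sigma^2.
sigma = 13, sigma^2 = 169.
g22 = 0.011834

0.011834


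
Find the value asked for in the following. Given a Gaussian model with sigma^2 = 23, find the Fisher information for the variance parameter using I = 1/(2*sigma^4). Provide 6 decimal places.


Fisher information for variance: I(sigma^2) = 1/(2*sigma^4).
sigma^2 = 23, so sigma^4 = 529.
I = 1/(2*529) = 1/1058 = 0.000945

0.000945


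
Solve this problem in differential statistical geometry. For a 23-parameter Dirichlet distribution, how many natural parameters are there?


Exponential family dimension calculation:
Dirichlet with 23 components has 23 natural parameters.

23


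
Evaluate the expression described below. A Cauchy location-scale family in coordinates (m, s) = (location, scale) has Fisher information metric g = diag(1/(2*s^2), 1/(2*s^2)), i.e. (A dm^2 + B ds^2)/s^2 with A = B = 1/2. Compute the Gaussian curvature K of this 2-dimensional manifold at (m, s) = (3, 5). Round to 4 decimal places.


The metric has the form g = (A dm^2 + B ds^2)/s^2 with A = 1/2, B = 1/2.
Substitute u = sqrt(A/B)*m: g = B*(du^2 + ds^2)/s^2, i.e. B times the
Poincare upper half-plane metric, which has constant Gaussian curvature -1.
Scaling a 2D metric by a constant c divides the Gaussian curvature by c,
so K = -1/B = -1/(1/2) = -2.0000 everywhere (the point (m, s) = (3, 5) is irrelevant:
the curvature is constant).
The requested Gaussian curvature is K = -2.0000.

-2.0000


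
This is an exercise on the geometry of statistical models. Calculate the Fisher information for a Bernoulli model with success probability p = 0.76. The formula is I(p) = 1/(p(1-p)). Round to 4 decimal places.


For Bernoulli(p), Fisher information is I(p) = 1/(p*(1-p)).
p = 0.76, 1-p = 0.24.
p*(1-p) = 0.1824.
I(p) = 1/0.1824 = 5.4825

5.4825


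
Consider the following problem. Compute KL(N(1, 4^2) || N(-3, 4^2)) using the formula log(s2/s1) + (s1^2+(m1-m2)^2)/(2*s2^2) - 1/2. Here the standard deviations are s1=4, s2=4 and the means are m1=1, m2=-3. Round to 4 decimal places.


KL divergence between normal distributions:
KL = log(s2/s1) + (s1^2 + (m1-m2)^2)/(2*s2^2) - 1/2.
log(4/4) = 0.0.
(4^2 + (1--3)^2)/(2*4^2) = (16 + 16)/32 = 1.0.
KL = 0.0 + 1.0 - 0.5 = 0.5000

0.5000


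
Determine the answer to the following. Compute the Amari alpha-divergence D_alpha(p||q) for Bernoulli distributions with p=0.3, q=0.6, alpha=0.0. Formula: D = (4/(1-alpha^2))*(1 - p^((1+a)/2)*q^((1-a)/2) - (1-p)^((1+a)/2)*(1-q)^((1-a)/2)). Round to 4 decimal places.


Amari alpha-divergence:
D = (4/(1-alpha^2))*(1 - p^((1+a)/2)*q^((1-a)/2) - (1-p)^((1+a)/2)*(1-q)^((1-a)/2)).
alpha = 0.0, p = 0.3, q = 0.6.
e1 = (1+alpha)/2 = 0.5, e2 = (1-alpha)/2 = 0.5.
t1 = p^e1 * q^e2 = 0.3^0.5 * 0.6^0.5 = 0.424264.
t2 = (1-p)^e1 * (1-q)^e2 = 0.7^0.5 * 0.4^0.5 = 0.52915.
4/(1-alpha^2) = 4.0.
D = 4.0*(1 - 0.424264 - 0.52915) = 0.1863

0.1863


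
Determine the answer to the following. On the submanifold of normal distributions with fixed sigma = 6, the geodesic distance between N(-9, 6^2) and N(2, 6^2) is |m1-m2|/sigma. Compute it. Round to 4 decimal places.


On the fixed-variance normal subfamily, geodesic distance = |m1-m2|/sigma.
|-9 - 2| = 11.
sigma = 6.
d = 11/6 = 1.8333

1.8333


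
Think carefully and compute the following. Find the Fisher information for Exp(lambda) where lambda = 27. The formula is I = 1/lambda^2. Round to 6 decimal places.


Fisher information for exponential: I(lambda) = 1/lambda^2.
lambda = 27, lambda^2 = 729.
I = 1/729 = 0.001372

0.001372


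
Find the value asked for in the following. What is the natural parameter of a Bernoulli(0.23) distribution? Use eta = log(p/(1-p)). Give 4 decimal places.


Natural parameter for Bernoulli: eta = log(p/(1-p)).
p = 0.23, 1-p = 0.77.
p/(1-p) = 0.298701.
eta = log(0.298701) = -1.2083

-1.2083


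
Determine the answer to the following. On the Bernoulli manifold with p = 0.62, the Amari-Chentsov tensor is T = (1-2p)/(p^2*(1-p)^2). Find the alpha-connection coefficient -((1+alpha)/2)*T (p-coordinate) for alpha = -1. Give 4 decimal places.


Skewness (Amari-Chentsov) tensor: T = (1-2p)/(p^2*(1-p)^2).
p = 0.62, 1-2p = -0.24, p^2 = 0.3844, (1-p)^2 = 0.1444.
T = -0.24/(0.3844 * 0.1444) = -4.323751.
In the p-coordinate, Gamma^(alpha) = Gamma^(0) - (alpha/2)*T with Gamma^(0) = (1/2)*g'(p) = -T/2,
so Gamma^(alpha) = -((1+alpha)/2)*T.
alpha = -1, -(1+alpha)/2 = 0.0.
Gamma = 0.0 * -4.323751 = 0.0000

0.0000


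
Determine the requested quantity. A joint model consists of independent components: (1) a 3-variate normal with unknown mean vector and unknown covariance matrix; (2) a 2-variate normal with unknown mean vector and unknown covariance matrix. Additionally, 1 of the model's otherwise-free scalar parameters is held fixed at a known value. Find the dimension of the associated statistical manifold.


The dimension of a statistical manifold equals the number of free
(independent) real parameters of the model. For a product of independent
blocks the parameter counts add.
- 3-variate normal: 3 (mean) + 3*4/2 = 6 (symmetric covariance) = 9.
- 2-variate normal: 2 (mean) + 2*3/2 = 3 (symmetric covariance) = 5.
Total = 9 + 5 = 14.
1 parameter(s) fixed at known values: 14 - 1 = 13.
Dimension = 13

13


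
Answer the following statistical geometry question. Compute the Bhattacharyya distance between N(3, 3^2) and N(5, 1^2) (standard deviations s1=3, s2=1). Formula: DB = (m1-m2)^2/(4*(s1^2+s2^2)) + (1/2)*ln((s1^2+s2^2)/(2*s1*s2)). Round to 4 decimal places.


Bhattacharyya distance between two Gaussians:
DB = (m1-m2)^2/(4*(s1^2+s2^2)) + (1/2)*ln((s1^2+s2^2)/(2*s1*s2)).
(m1-m2)^2 = (-2)^2 = 4.
s1^2+s2^2 = 9 + 1 = 10.
term1 = 4/40 = 0.1.
term2 = 0.5*ln(10/6.0) = 0.255413.
DB = 0.1 + 0.255413 = 0.3554

0.3554


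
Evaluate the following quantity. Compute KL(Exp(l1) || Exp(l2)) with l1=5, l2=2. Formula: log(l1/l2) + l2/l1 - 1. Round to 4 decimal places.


KL divergence for exponential family:
KL = log(l1/l2) + l2/l1 - 1.
log(5/2) = 0.916291.
2/5 = 0.4.
KL = 0.916291 + 0.4 - 1 = 0.3163

0.3163


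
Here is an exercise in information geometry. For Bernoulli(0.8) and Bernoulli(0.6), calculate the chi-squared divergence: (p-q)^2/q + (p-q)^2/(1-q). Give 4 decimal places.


Chi-squared divergence between Bernoulli distributions:
chi^2 = (p-q)^2/q + (p-q)^2/(1-q).
p = 0.8, q = 0.6, p-q = 0.2.
(p-q)^2 = 0.04.
term1 = 0.04/0.6 = 0.066667.
term2 = 0.04/0.4 = 0.1.
chi^2 = 0.066667 + 0.1 = 0.1667

0.1667


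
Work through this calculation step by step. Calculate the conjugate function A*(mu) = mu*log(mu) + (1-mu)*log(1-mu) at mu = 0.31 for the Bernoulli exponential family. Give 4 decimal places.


Legendre transform for Bernoulli:
A*(mu) = mu*log(mu) + (1-mu)*log(1-mu).
mu = 0.31, 1-mu = 0.69.
mu*log(mu) = 0.31*log(0.31) = -0.363067.
(1-mu)*log(1-mu) = 0.69*log(0.69) = -0.256034.
A* = -0.363067 + -0.256034 = -0.6191

-0.6191


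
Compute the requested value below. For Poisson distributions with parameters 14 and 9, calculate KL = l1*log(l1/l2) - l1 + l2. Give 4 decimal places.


KL divergence for Poisson:
KL = l1*log(l1/l2) - l1 + l2.
l1 = 14, l2 = 9.
log(14/9) = 0.441833.
l1*log(l1/l2) = 14 * 0.441833 = 6.185659.
KL = 6.185659 - 14 + 9 = 1.1857

1.1857


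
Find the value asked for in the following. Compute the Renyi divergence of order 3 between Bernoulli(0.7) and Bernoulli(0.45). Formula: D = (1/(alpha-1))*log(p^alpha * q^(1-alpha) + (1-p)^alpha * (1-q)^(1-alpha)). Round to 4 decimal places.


Renyi divergence of order alpha between Bernoulli distributions:
D = (1/(alpha-1))*log(p^alpha * q^(1-alpha) + (1-p)^alpha * (1-q)^(1-alpha)).
alpha = 3, p = 0.7, q = 0.45.
p^alpha * q^(1-alpha) = 0.7^3 * 0.45^-2 = 1.693827.
(1-p)^alpha * (1-q)^(1-alpha) = 0.3^3 * 0.55^-2 = 0.089256.
sum = 1.693827 + 0.089256 = 1.783083.
D = (1/2)*log(1.783083) = 0.2892

0.2892


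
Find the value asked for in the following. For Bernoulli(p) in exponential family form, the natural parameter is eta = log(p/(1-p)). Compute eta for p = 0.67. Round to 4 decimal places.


Natural parameter for Bernoulli: eta = log(p/(1-p)).
p = 0.67, 1-p = 0.33.
p/(1-p) = 2.030303.
eta = log(2.030303) = 0.7082

0.7082


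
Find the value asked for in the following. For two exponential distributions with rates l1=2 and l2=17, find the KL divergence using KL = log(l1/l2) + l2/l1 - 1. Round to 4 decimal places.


KL divergence for exponential family:
KL = log(l1/l2) + l2/l1 - 1.
log(2/17) = -2.140066.
17/2 = 8.5.
KL = -2.140066 + 8.5 - 1 = 5.3599

5.3599


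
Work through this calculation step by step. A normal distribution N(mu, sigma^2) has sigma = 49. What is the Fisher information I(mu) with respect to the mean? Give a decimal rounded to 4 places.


The Fisher information for the mean of a normal distribution is I(mu) = 1/sigma^2.
sigma = 49, so sigma^2 = 2401.
I(mu) = 1/2401 = 0.0004

0.0004


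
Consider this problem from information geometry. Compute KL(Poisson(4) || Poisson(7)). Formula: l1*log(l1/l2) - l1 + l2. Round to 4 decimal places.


KL divergence for Poisson:
KL = l1*log(l1/l2) - l1 + l2.
l1 = 4, l2 = 7.
log(4/7) = -0.559616.
l1*log(l1/l2) = 4 * -0.559616 = -2.238463.
KL = -2.238463 - 4 + 7 = 0.7615

0.7615


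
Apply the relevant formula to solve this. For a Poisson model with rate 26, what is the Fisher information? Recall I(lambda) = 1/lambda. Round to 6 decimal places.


Fisher information for Poisson: I(lambda) = 1/lambda.
lambda = 26.
I(lambda) = 1/26 = 0.038462

0.038462


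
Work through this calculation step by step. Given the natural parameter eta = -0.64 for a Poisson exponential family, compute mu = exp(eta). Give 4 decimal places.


Expectation parameter for Poisson exponential family:
mu = exp(eta).
eta = -0.64.
mu = exp(-0.64) = 0.5273

0.5273


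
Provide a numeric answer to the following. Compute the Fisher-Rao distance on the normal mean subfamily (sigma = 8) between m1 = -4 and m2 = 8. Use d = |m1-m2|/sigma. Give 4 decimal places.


On the fixed-variance normal subfamily, geodesic distance = |m1-m2|/sigma.
|-4 - 8| = 12.
sigma = 8.
d = 12/8 = 1.5000

1.5000


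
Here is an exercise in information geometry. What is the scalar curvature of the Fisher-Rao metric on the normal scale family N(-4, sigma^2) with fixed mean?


This family has a single free parameter, so its statistical manifold
is 1-dimensional. The Riemann curvature tensor of any 1-dimensional
Riemannian manifold vanishes identically, so R = 0.

0


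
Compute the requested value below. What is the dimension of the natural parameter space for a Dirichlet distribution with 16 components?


Exponential family dimension calculation:
Dirichlet with 16 components has 16 natural parameters.

16


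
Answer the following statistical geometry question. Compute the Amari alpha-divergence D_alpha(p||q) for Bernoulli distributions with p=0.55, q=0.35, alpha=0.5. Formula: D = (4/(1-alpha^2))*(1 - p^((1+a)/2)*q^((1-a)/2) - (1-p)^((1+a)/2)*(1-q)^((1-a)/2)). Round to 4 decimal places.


Amari alpha-divergence:
D = (4/(1-alpha^2))*(1 - p^((1+a)/2)*q^((1-a)/2) - (1-p)^((1+a)/2)*(1-q)^((1-a)/2)).
alpha = 0.5, p = 0.55, q = 0.35.
e1 = (1+alpha)/2 = 0.75, e2 = (1-alpha)/2 = 0.25.
t1 = p^e1 * q^e2 = 0.55^0.75 * 0.35^0.25 = 0.491235.
t2 = (1-p)^e1 * (1-q)^e2 = 0.45^0.75 * 0.65^0.25 = 0.49333.
4/(1-alpha^2) = 5.333333.
D = 5.333333*(1 - 0.491235 - 0.49333) = 0.0823

0.0823


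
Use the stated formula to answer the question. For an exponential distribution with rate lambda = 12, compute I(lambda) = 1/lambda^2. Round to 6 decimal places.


Fisher information for exponential: I(lambda) = 1/lambda^2.
lambda = 12, lambda^2 = 144.
I = 1/144 = 0.006944

0.006944


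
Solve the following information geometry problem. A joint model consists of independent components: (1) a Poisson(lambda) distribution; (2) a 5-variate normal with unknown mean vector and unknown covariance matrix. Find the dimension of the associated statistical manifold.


The dimension of a statistical manifold equals the number of free
(independent) real parameters of the model. For a product of independent
blocks the parameter counts add.
- Poisson (lambda): 1.
- 5-variate normal: 5 (mean) + 5*6/2 = 15 (symmetric covariance) = 20.
Total = 1 + 20 = 21.
Dimension = 21

21


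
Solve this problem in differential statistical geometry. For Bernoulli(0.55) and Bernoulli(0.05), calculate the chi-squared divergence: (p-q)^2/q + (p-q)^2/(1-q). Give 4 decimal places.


Chi-squared divergence between Bernoulli distributions:
chi^2 = (p-q)^2/q + (p-q)^2/(1-q).
p = 0.55, q = 0.05, p-q = 0.5.
(p-q)^2 = 0.25.
term1 = 0.25/0.05 = 5.0.
term2 = 0.25/0.95 = 0.263158.
chi^2 = 5.0 + 0.263158 = 5.2632

5.2632


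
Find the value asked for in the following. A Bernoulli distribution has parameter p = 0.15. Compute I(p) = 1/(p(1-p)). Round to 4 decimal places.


For Bernoulli(p), Fisher information is I(p) = 1/(p*(1-p)).
p = 0.15, 1-p = 0.85.
p*(1-p) = 0.1275.
I(p) = 1/0.1275 = 7.8431

7.8431


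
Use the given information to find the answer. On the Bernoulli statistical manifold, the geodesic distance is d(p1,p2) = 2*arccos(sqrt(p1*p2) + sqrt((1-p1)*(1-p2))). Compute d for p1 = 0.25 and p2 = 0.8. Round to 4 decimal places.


Geodesic distance on Bernoulli manifold:
d(p1,p2) = 2*arccos(sqrt(p1*p2) + sqrt((1-p1)*(1-p2))).
sqrt(p1*p2) = sqrt(0.25*0.8) = 0.447214.
sqrt((1-p1)*(1-p2)) = sqrt(0.75*0.2) = 0.387298.
arg = 0.447214 + 0.387298 = 0.834512.
d = 2*arccos(0.834512) = 1.1671

1.1671


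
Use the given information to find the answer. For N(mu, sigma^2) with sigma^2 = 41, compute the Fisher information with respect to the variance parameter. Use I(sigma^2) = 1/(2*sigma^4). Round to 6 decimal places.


Fisher information for variance: I(sigma^2) = 1/(2*sigma^4).
sigma^2 = 41, so sigma^4 = 1681.
I = 1/(2*1681) = 1/3362 = 0.000297

0.000297


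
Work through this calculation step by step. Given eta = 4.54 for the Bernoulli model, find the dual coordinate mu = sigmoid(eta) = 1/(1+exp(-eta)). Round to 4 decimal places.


Dual coordinate (expectation parameter) for Bernoulli:
mu = 1/(1+exp(-eta)).
eta = 4.54.
exp(-eta) = exp(-4.54) = 0.010673.
mu = 1/(1+0.010673) = 0.9894

0.9894


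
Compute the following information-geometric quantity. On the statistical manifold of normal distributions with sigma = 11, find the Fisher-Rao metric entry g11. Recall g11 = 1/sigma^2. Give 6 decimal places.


For the 2-parameter normal family, the Fisher metric has:
  g11 = 1/sigma^2, g22 = 2/sigma^2.
sigma = 11, sigma^2 = 121.
g11 = 0.008264

0.008264


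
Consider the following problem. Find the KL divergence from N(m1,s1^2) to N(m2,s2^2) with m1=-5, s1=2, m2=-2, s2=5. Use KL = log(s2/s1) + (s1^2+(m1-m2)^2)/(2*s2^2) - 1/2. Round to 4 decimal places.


KL divergence between normal distributions:
KL = log(s2/s1) + (s1^2 + (m1-m2)^2)/(2*s2^2) - 1/2.
log(5/2) = 0.916291.
(2^2 + (-5--2)^2)/(2*5^2) = (4 + 9)/50 = 0.26.
KL = 0.916291 + 0.26 - 0.5 = 0.6763

0.6763


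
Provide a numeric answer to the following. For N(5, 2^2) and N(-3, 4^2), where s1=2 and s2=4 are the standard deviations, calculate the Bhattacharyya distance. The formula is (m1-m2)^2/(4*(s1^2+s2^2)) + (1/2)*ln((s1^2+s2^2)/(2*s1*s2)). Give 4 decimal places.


Bhattacharyya distance between two Gaussians:
DB = (m1-m2)^2/(4*(s1^2+s2^2)) + (1/2)*ln((s1^2+s2^2)/(2*s1*s2)).
(m1-m2)^2 = (8)^2 = 64.
s1^2+s2^2 = 4 + 16 = 20.
term1 = 64/80 = 0.8.
term2 = 0.5*ln(20/16.0) = 0.111572.
DB = 0.8 + 0.111572 = 0.9116

0.9116


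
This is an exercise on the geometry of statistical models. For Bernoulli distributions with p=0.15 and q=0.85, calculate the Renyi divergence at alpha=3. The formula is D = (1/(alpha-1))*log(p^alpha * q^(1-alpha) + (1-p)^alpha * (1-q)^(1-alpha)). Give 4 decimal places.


Renyi divergence of order alpha between Bernoulli distributions:
D = (1/(alpha-1))*log(p^alpha * q^(1-alpha) + (1-p)^alpha * (1-q)^(1-alpha)).
alpha = 3, p = 0.15, q = 0.85.
p^alpha * q^(1-alpha) = 0.15^3 * 0.85^-2 = 0.004671.
(1-p)^alpha * (1-q)^(1-alpha) = 0.85^3 * 0.15^-2 = 27.294444.
sum = 0.004671 + 27.294444 = 27.299116.
D = (1/2)*log(27.299116) = 1.6534

1.6534


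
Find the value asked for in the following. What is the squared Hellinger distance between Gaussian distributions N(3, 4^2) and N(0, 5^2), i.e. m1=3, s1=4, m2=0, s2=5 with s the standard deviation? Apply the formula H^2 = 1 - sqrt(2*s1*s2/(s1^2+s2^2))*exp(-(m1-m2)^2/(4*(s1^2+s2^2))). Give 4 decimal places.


Squared Hellinger distance for Gaussians:
H^2 = 1 - sqrt(2*s1*s2/(s1^2+s2^2)) * exp(-(m1-m2)^2/(4*(s1^2+s2^2))).
s1^2 = 16, s2^2 = 25, s1^2+s2^2 = 41.
sqrt(2*4*5/(41)) = 0.98773.
(m1-m2)^2 = (3)^2 = 9.
exp(-9/(4*41)) = exp(-0.054878) = 0.946601.
H^2 = 1 - 0.98773*0.946601 = 0.0650

0.0650


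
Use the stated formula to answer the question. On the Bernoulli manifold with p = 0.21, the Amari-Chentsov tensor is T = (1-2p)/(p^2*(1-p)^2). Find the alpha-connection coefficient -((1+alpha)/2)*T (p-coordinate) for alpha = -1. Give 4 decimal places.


Skewness (Amari-Chentsov) tensor: T = (1-2p)/(p^2*(1-p)^2).
p = 0.21, 1-2p = 0.58, p^2 = 0.0441, (1-p)^2 = 0.6241.
T = 0.58/(0.0441 * 0.6241) = 21.07343.
In the p-coordinate, Gamma^(alpha) = Gamma^(0) - (alpha/2)*T with Gamma^(0) = (1/2)*g'(p) = -T/2,
so Gamma^(alpha) = -((1+alpha)/2)*T.
alpha = -1, -(1+alpha)/2 = 0.0.
Gamma = 0.0 * 21.07343 = 0.0000

0.0000


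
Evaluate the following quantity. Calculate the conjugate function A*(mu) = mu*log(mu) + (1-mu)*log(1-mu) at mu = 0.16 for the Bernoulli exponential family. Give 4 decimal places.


Legendre transform for Bernoulli:
A*(mu) = mu*log(mu) + (1-mu)*log(1-mu).
mu = 0.16, 1-mu = 0.84.
mu*log(mu) = 0.16*log(0.16) = -0.293213.
(1-mu)*log(1-mu) = 0.84*log(0.84) = -0.146457.
A* = -0.293213 + -0.146457 = -0.4397

-0.4397


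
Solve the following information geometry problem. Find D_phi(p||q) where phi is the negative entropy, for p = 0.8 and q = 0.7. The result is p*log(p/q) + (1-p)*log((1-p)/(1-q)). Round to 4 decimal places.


Bregman divergence with negative entropy generator:
D = p*log(p/q) + (1-p)*log((1-p)/(1-q)).
p = 0.8, q = 0.7.
p*log(p/q) = 0.8*log(0.8/0.7) = 0.106825.
(1-p)*log((1-p)/(1-q)) = 0.2*log(0.2/0.3) = -0.081093.
D = 0.106825 + -0.081093 = 0.0257

0.0257


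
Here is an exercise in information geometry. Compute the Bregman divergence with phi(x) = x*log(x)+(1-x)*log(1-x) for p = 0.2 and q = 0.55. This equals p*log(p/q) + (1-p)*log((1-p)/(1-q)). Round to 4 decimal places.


Bregman divergence with negative entropy generator:
D = p*log(p/q) + (1-p)*log((1-p)/(1-q)).
p = 0.2, q = 0.55.
p*log(p/q) = 0.2*log(0.2/0.55) = -0.20232.
(1-p)*log((1-p)/(1-q)) = 0.8*log(0.8/0.45) = 0.460291.
D = -0.20232 + 0.460291 = 0.2580

0.2580


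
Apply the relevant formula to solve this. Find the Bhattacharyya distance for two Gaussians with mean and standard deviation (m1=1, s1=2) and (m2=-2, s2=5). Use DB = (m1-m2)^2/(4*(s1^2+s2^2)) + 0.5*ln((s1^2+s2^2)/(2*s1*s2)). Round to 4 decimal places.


Bhattacharyya distance between two Gaussians:
DB = (m1-m2)^2/(4*(s1^2+s2^2)) + (1/2)*ln((s1^2+s2^2)/(2*s1*s2)).
(m1-m2)^2 = (3)^2 = 9.
s1^2+s2^2 = 4 + 25 = 29.
term1 = 9/116 = 0.077586.
term2 = 0.5*ln(29/20.0) = 0.185782.
DB = 0.077586 + 0.185782 = 0.2634

0.2634


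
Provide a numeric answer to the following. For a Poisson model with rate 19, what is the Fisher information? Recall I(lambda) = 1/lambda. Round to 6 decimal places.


Fisher information for Poisson: I(lambda) = 1/lambda.
lambda = 19.
I(lambda) = 1/19 = 0.052632

0.052632


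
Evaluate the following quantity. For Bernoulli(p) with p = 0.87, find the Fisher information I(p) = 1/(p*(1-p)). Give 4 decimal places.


For Bernoulli(p), Fisher information is I(p) = 1/(p*(1-p)).
p = 0.87, 1-p = 0.13.
p*(1-p) = 0.1131.
I(p) = 1/0.1131 = 8.8417

8.8417


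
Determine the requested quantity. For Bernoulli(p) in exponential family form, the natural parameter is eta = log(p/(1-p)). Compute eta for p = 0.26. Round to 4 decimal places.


Natural parameter for Bernoulli: eta = log(p/(1-p)).
p = 0.26, 1-p = 0.74.
p/(1-p) = 0.351351.
eta = log(0.351351) = -1.0460

-1.0460


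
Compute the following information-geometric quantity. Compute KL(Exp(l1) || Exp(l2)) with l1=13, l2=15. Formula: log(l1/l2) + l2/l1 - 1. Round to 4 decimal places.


KL divergence for exponential family:
KL = log(l1/l2) + l2/l1 - 1.
log(13/15) = -0.143101.
15/13 = 1.153846.
KL = -0.143101 + 1.153846 - 1 = 0.0107

0.0107


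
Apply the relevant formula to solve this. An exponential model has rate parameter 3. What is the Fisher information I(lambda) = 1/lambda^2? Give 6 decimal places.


Fisher information for exponential: I(lambda) = 1/lambda^2.
lambda = 3, lambda^2 = 9.
I = 1/9 = 0.111111

0.111111


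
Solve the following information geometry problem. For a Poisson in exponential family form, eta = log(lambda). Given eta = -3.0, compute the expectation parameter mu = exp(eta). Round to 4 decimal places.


Expectation parameter for Poisson exponential family:
mu = exp(eta).
eta = -3.0.
mu = exp(-3.0) = 0.0498

0.0498


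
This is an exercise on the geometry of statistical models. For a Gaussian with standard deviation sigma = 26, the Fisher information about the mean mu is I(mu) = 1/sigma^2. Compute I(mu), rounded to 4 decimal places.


The Fisher information for the mean of a normal distribution is I(mu) = 1/sigma^2.
sigma = 26, so sigma^2 = 676.
I(mu) = 1/676 = 0.0015

0.0015


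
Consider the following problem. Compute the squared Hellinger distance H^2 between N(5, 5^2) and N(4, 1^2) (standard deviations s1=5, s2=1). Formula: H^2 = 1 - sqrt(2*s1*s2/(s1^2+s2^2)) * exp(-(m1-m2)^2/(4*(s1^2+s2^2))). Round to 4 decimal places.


Squared Hellinger distance for Gaussians:
H^2 = 1 - sqrt(2*s1*s2/(s1^2+s2^2)) * exp(-(m1-m2)^2/(4*(s1^2+s2^2))).
s1^2 = 25, s2^2 = 1, s1^2+s2^2 = 26.
sqrt(2*5*1/(26)) = 0.620174.
(m1-m2)^2 = (1)^2 = 1.
exp(-1/(4*26)) = exp(-0.009615) = 0.990431.
H^2 = 1 - 0.620174*0.990431 = 0.3858

0.3858


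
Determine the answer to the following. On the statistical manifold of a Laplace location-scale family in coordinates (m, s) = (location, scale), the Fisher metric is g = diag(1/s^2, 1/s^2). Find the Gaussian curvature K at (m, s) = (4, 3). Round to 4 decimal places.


The metric has the form g = (A dm^2 + B ds^2)/s^2 with A = 1, B = 1.
Substitute u = sqrt(A/B)*m: g = B*(du^2 + ds^2)/s^2, i.e. B times the
Poincare upper half-plane metric, which has constant Gaussian curvature -1.
Scaling a 2D metric by a constant c divides the Gaussian curvature by c,
so K = -1/B = -1/(1) = -1.0000 everywhere (the point (m, s) = (4, 3) is irrelevant:
the curvature is constant).
The requested Gaussian curvature is K = -1.0000.

-1.0000


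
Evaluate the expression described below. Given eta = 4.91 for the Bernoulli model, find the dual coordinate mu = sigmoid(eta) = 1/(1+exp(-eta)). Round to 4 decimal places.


Dual coordinate (expectation parameter) for Bernoulli:
mu = 1/(1+exp(-eta)).
eta = 4.91.
exp(-eta) = exp(-4.91) = 0.007372.
mu = 1/(1+0.007372) = 0.9927

0.9927


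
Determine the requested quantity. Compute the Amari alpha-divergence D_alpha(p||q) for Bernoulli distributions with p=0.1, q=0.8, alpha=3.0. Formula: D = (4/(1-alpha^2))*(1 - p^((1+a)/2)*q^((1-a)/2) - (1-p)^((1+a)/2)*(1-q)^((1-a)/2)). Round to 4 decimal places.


Amari alpha-divergence:
D = (4/(1-alpha^2))*(1 - p^((1+a)/2)*q^((1-a)/2) - (1-p)^((1+a)/2)*(1-q)^((1-a)/2)).
alpha = 3.0, p = 0.1, q = 0.8.
e1 = (1+alpha)/2 = 2.0, e2 = (1-alpha)/2 = -1.0.
t1 = p^e1 * q^e2 = 0.1^2.0 * 0.8^-1.0 = 0.0125.
t2 = (1-p)^e1 * (1-q)^e2 = 0.9^2.0 * 0.2^-1.0 = 4.05.
4/(1-alpha^2) = -0.5.
D = -0.5*(1 - 0.0125 - 4.05) = 1.5313

1.5313


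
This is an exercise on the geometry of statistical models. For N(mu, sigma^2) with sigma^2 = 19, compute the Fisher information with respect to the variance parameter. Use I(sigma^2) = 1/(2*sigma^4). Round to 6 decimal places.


Fisher information for variance: I(sigma^2) = 1/(2*sigma^4).
sigma^2 = 19, so sigma^4 = 361.
I = 1/(2*361) = 1/722 = 0.001385

0.001385


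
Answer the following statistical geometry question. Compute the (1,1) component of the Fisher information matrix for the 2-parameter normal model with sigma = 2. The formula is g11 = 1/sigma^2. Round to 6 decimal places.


For the 2-parameter normal family, the Fisher metric has:
  g11 = 1/sigma^2, g22 = 2/sigma^2.
sigma = 2, sigma^2 = 4.
g11 = 0.250000

0.250000


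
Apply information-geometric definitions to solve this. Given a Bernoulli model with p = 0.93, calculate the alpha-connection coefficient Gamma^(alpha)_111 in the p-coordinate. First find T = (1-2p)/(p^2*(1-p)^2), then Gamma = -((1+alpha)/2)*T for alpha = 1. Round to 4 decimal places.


Skewness (Amari-Chentsov) tensor: T = (1-2p)/(p^2*(1-p)^2).
p = 0.93, 1-2p = -0.86, p^2 = 0.8649, (1-p)^2 = 0.0049.
T = -0.86/(0.8649 * 0.0049) = -202.92543.
In the p-coordinate, Gamma^(alpha) = Gamma^(0) - (alpha/2)*T with Gamma^(0) = (1/2)*g'(p) = -T/2,
so Gamma^(alpha) = -((1+alpha)/2)*T.
alpha = 1, -(1+alpha)/2 = -1.0.
Gamma = -1.0 * -202.92543 = 202.9254

202.9254


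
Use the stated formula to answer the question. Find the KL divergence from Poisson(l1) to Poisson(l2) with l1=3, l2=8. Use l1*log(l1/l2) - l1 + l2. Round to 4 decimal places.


KL divergence for Poisson:
KL = l1*log(l1/l2) - l1 + l2.
l1 = 3, l2 = 8.
log(3/8) = -0.980829.
l1*log(l1/l2) = 3 * -0.980829 = -2.942488.
KL = -2.942488 - 3 + 8 = 2.0575

2.0575


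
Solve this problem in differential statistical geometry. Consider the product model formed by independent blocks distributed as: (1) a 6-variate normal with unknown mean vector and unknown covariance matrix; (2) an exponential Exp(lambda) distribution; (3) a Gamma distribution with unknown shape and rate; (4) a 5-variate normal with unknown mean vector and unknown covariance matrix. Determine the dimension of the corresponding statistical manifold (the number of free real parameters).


The dimension of a statistical manifold equals the number of free
(independent) real parameters of the model. For a product of independent
blocks the parameter counts add.
- 6-variate normal: 6 (mean) + 6*7/2 = 21 (symmetric covariance) = 27.
- exponential (lambda): 1.
- Gamma (shape, rate): 2.
- 5-variate normal: 5 (mean) + 5*6/2 = 15 (symmetric covariance) = 20.
Total = 27 + 1 + 2 + 20 = 50.
Dimension = 50

50


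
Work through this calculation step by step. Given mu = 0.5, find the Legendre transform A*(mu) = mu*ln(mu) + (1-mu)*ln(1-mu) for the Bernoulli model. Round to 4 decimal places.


Legendre transform for Bernoulli:
A*(mu) = mu*log(mu) + (1-mu)*log(1-mu).
mu = 0.5, 1-mu = 0.5.
mu*log(mu) = 0.5*log(0.5) = -0.346574.
(1-mu)*log(1-mu) = 0.5*log(0.5) = -0.346574.
A* = -0.346574 + -0.346574 = -0.6931

-0.6931


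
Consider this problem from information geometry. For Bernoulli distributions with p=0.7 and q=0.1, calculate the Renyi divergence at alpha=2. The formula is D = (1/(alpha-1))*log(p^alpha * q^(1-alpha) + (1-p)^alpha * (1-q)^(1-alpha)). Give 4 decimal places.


Renyi divergence of order alpha between Bernoulli distributions:
D = (1/(alpha-1))*log(p^alpha * q^(1-alpha) + (1-p)^alpha * (1-q)^(1-alpha)).
alpha = 2, p = 0.7, q = 0.1.
p^alpha * q^(1-alpha) = 0.7^2 * 0.1^-1 = 4.9.
(1-p)^alpha * (1-q)^(1-alpha) = 0.3^2 * 0.9^-1 = 0.1.
sum = 4.9 + 0.1 = 5.0.
D = (1/1)*log(5.0) = 1.6094

1.6094


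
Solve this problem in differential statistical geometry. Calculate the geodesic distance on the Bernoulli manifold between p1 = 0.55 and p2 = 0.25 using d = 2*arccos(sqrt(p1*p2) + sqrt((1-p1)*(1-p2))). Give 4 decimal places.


Geodesic distance on Bernoulli manifold:
d(p1,p2) = 2*arccos(sqrt(p1*p2) + sqrt((1-p1)*(1-p2))).
sqrt(p1*p2) = sqrt(0.55*0.25) = 0.37081.
sqrt((1-p1)*(1-p2)) = sqrt(0.45*0.75) = 0.580948.
arg = 0.37081 + 0.580948 = 0.951757.
d = 2*arccos(0.951757) = 0.6238

0.6238


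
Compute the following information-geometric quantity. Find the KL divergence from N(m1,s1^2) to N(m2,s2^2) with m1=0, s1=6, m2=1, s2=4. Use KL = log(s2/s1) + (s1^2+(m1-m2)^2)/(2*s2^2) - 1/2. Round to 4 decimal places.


KL divergence between normal distributions:
KL = log(s2/s1) + (s1^2 + (m1-m2)^2)/(2*s2^2) - 1/2.
log(4/6) = -0.405465.
(6^2 + (0-1)^2)/(2*4^2) = (36 + 1)/32 = 1.15625.
KL = -0.405465 + 1.15625 - 0.5 = 0.2508

0.2508


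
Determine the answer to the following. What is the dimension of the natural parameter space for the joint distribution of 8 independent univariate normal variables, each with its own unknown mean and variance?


Exponential family dimension calculation:
Each univariate normal has two natural parameters (mu/sigma^2 and -1/(2 sigma^2)).
With 8 independent components, dim = 2 * 8 = 16.

16


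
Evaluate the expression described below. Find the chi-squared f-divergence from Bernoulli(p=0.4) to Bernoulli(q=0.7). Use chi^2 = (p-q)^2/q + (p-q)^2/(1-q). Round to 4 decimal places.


Chi-squared divergence between Bernoulli distributions:
chi^2 = (p-q)^2/q + (p-q)^2/(1-q).
p = 0.4, q = 0.7, p-q = -0.3.
(p-q)^2 = 0.09.
term1 = 0.09/0.7 = 0.128571.
term2 = 0.09/0.3 = 0.3.
chi^2 = 0.128571 + 0.3 = 0.4286

0.4286


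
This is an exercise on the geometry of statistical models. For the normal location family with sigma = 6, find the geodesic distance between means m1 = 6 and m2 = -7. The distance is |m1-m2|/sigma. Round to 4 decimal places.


On the fixed-variance normal subfamily, geodesic distance = |m1-m2|/sigma.
|6 - -7| = 13.
sigma = 6.
d = 13/6 = 2.1667

2.1667


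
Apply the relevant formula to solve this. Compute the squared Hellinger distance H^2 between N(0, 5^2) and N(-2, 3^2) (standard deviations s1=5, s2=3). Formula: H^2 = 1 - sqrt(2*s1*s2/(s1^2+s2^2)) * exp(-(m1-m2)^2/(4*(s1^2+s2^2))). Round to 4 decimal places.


Squared Hellinger distance for Gaussians:
H^2 = 1 - sqrt(2*s1*s2/(s1^2+s2^2)) * exp(-(m1-m2)^2/(4*(s1^2+s2^2))).
s1^2 = 25, s2^2 = 9, s1^2+s2^2 = 34.
sqrt(2*5*3/(34)) = 0.939336.
(m1-m2)^2 = (2)^2 = 4.
exp(-4/(4*34)) = exp(-0.029412) = 0.971017.
H^2 = 1 - 0.939336*0.971017 = 0.0879

0.0879


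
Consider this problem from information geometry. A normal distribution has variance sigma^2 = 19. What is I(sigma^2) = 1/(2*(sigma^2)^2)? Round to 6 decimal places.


Fisher information for variance: I(sigma^2) = 1/(2*sigma^4).
sigma^2 = 19, so sigma^4 = 361.
I = 1/(2*361) = 1/722 = 0.001385

0.001385


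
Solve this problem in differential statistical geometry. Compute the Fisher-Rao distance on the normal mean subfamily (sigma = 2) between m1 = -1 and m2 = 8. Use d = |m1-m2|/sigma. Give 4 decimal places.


On the fixed-variance normal subfamily, geodesic distance = |m1-m2|/sigma.
|-1 - 8| = 9.
sigma = 2.
d = 9/2 = 4.5000

4.5000


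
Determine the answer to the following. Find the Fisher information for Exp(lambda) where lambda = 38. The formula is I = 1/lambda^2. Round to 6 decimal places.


Fisher information for exponential: I(lambda) = 1/lambda^2.
lambda = 38, lambda^2 = 1444.
I = 1/1444 = 0.000693

0.000693


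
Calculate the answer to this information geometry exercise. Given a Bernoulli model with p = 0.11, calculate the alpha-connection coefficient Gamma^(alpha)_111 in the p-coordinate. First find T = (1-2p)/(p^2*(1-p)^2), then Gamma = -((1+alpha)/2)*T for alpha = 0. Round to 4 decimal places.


Skewness (Amari-Chentsov) tensor: T = (1-2p)/(p^2*(1-p)^2).
p = 0.11, 1-2p = 0.78, p^2 = 0.0121, (1-p)^2 = 0.7921.
T = 0.78/(0.0121 * 0.7921) = 81.382161.
In the p-coordinate, Gamma^(alpha) = Gamma^(0) - (alpha/2)*T with Gamma^(0) = (1/2)*g'(p) = -T/2,
so Gamma^(alpha) = -((1+alpha)/2)*T.
alpha = 0, -(1+alpha)/2 = -0.5.
Gamma = -0.5 * 81.382161 = -40.6911

-40.6911


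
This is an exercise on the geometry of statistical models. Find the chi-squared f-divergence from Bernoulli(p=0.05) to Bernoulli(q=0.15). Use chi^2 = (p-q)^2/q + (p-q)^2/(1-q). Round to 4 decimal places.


Chi-squared divergence between Bernoulli distributions:
chi^2 = (p-q)^2/q + (p-q)^2/(1-q).
p = 0.05, q = 0.15, p-q = -0.1.
(p-q)^2 = 0.01.
term1 = 0.01/0.15 = 0.066667.
term2 = 0.01/0.85 = 0.011765.
chi^2 = 0.066667 + 0.011765 = 0.0784

0.0784


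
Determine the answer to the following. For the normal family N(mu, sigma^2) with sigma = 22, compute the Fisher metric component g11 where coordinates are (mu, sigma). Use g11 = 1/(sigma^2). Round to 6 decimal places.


For the 2-parameter normal family, the Fisher metric has:
  g11 = 1/sigma^2, g22 = 2/sigma^2.
sigma = 22, sigma^2 = 484.
g11 = 0.002066

0.002066


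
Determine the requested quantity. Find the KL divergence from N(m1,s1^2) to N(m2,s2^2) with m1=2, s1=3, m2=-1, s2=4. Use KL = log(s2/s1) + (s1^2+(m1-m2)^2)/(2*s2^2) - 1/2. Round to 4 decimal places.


KL divergence between normal distributions:
KL = log(s2/s1) + (s1^2 + (m1-m2)^2)/(2*s2^2) - 1/2.
log(4/3) = 0.287682.
(3^2 + (2--1)^2)/(2*4^2) = (9 + 9)/32 = 0.5625.
KL = 0.287682 + 0.5625 - 0.5 = 0.3502

0.3502


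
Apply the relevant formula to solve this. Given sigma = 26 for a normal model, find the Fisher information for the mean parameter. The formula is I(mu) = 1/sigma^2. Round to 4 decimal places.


The Fisher information for the mean of a normal distribution is I(mu) = 1/sigma^2.
sigma = 26, so sigma^2 = 676.
I(mu) = 1/676 = 0.0015

0.0015


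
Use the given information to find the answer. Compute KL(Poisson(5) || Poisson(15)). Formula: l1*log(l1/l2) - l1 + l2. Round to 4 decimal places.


KL divergence for Poisson:
KL = l1*log(l1/l2) - l1 + l2.
l1 = 5, l2 = 15.
log(5/15) = -1.098612.
l1*log(l1/l2) = 5 * -1.098612 = -5.493061.
KL = -5.493061 - 5 + 15 = 4.5069

4.5069


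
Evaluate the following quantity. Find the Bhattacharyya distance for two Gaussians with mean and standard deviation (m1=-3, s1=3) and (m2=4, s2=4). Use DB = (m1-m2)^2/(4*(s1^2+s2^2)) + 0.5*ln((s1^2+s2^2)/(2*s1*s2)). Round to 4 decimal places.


Bhattacharyya distance between two Gaussians:
DB = (m1-m2)^2/(4*(s1^2+s2^2)) + (1/2)*ln((s1^2+s2^2)/(2*s1*s2)).
(m1-m2)^2 = (-7)^2 = 49.
s1^2+s2^2 = 9 + 16 = 25.
term1 = 49/100 = 0.49.
term2 = 0.5*ln(25/24.0) = 0.020411.
DB = 0.49 + 0.020411 = 0.5104

0.5104


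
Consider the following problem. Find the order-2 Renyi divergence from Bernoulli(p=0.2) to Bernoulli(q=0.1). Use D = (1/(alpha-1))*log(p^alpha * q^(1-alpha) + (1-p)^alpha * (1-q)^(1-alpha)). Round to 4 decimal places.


Renyi divergence of order alpha between Bernoulli distributions:
D = (1/(alpha-1))*log(p^alpha * q^(1-alpha) + (1-p)^alpha * (1-q)^(1-alpha)).
alpha = 2, p = 0.2, q = 0.1.
p^alpha * q^(1-alpha) = 0.2^2 * 0.1^-1 = 0.4.
(1-p)^alpha * (1-q)^(1-alpha) = 0.8^2 * 0.9^-1 = 0.711111.
sum = 0.4 + 0.711111 = 1.111111.
D = (1/1)*log(1.111111) = 0.1054

0.1054


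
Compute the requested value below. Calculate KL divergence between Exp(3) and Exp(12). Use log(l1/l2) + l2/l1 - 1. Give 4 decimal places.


KL divergence for exponential family:
KL = log(l1/l2) + l2/l1 - 1.
log(3/12) = -1.386294.
12/3 = 4.0.
KL = -1.386294 + 4.0 - 1 = 1.6137

1.6137


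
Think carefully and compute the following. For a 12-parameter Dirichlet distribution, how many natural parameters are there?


Exponential family dimension calculation:
Dirichlet with 12 components has 12 natural parameters.

12


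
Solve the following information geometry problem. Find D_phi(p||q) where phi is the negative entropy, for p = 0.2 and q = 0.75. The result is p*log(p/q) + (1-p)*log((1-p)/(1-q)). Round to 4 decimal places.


Bregman divergence with negative entropy generator:
D = p*log(p/q) + (1-p)*log((1-p)/(1-q)).
p = 0.2, q = 0.75.
p*log(p/q) = 0.2*log(0.2/0.75) = -0.264351.
(1-p)*log((1-p)/(1-q)) = 0.8*log(0.8/0.25) = 0.930521.
D = -0.264351 + 0.930521 = 0.6662

0.6662


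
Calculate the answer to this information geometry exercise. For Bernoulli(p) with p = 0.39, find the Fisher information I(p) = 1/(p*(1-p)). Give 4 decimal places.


For Bernoulli(p), Fisher information is I(p) = 1/(p*(1-p)).
p = 0.39, 1-p = 0.61.
p*(1-p) = 0.2379.
I(p) = 1/0.2379 = 4.2034

4.2034
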